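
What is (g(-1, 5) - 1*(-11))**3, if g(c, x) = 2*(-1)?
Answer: 729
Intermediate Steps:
g(c, x) = -2
(g(-1, 5) - 1*(-11))**3 = (-2 - 1*(-11))**3 = (-2 + 11)**3 = 9**3 = 729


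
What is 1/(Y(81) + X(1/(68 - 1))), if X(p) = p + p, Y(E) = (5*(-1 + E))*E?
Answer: 67/2170802 ≈ 3.0864e-5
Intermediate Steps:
Y(E) = E*(-5 + 5*E) (Y(E) = (-5 + 5*E)*E = E*(-5 + 5*E))
X(p) = 2*p
1/(Y(81) + X(1/(68 - 1))) = 1/(5*81*(-1 + 81) + 2/(68 - 1)) = 1/(5*81*80 + 2/67) = 1/(32400 + 2*(1/67)) = 1/(32400 + 2/67) = 1/(2170802/67) = 67/2170802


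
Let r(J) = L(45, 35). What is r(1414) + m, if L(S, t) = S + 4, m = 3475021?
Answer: 3475070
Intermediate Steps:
L(S, t) = 4 + S
r(J) = 49 (r(J) = 4 + 45 = 49)
r(1414) + m = 49 + 3475021 = 3475070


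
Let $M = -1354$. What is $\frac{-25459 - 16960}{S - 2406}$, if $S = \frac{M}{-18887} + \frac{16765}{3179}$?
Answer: $\frac{13619850101}{770799791} \approx 17.67$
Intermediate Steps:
$S = \frac{1716283}{321079}$ ($S = - \frac{1354}{-18887} + \frac{16765}{3179} = \left(-1354\right) \left(- \frac{1}{18887}\right) + 16765 \cdot \frac{1}{3179} = \frac{1354}{18887} + \frac{16765}{3179} = \frac{1716283}{321079} \approx 5.3454$)
$\frac{-25459 - 16960}{S - 2406} = \frac{-25459 - 16960}{\frac{1716283}{321079} - 2406} = - \frac{42419}{- \frac{770799791}{321079}} = \left(-42419\right) \left(- \frac{321079}{770799791}\right) = \frac{13619850101}{770799791}$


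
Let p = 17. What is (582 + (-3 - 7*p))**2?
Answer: 211600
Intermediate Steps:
(582 + (-3 - 7*p))**2 = (582 + (-3 - 7*17))**2 = (582 + (-3 - 119))**2 = (582 - 122)**2 = 460**2 = 211600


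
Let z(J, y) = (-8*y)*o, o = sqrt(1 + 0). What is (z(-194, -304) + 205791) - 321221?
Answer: -112998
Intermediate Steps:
o = 1 (o = sqrt(1) = 1)
z(J, y) = -8*y (z(J, y) = -8*y*1 = -8*y)
(z(-194, -304) + 205791) - 321221 = (-8*(-304) + 205791) - 321221 = (2432 + 205791) - 321221 = 208223 - 321221 = -112998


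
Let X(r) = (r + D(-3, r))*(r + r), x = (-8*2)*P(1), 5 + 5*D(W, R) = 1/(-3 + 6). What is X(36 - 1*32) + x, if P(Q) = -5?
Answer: 1568/15 ≈ 104.53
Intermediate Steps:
D(W, R) = -14/15 (D(W, R) = -1 + 1/(5*(-3 + 6)) = -1 + (1/5)/3 = -1 + (1/5)*(1/3) = -1 + 1/15 = -14/15)
x = 80 (x = -8*2*(-5) = -2*8*(-5) = -16*(-5) = 80)
X(r) = 2*r*(-14/15 + r) (X(r) = (r - 14/15)*(r + r) = (-14/15 + r)*(2*r) = 2*r*(-14/15 + r))
X(36 - 1*32) + x = 2*(36 - 1*32)*(-14 + 15*(36 - 1*32))/15 + 80 = 2*(36 - 32)*(-14 + 15*(36 - 32))/15 + 80 = (2/15)*4*(-14 + 15*4) + 80 = (2/15)*4*(-14 + 60) + 80 = (2/15)*4*46 + 80 = 368/15 + 80 = 1568/15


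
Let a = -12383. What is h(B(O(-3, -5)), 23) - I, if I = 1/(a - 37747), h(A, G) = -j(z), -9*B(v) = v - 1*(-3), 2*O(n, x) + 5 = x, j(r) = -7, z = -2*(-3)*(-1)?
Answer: 350911/50130 ≈ 7.0000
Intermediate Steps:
z = -6 (z = 6*(-1) = -6)
O(n, x) = -5/2 + x/2
B(v) = -1/3 - v/9 (B(v) = -(v - 1*(-3))/9 = -(v + 3)/9 = -(3 + v)/9 = -1/3 - v/9)
h(A, G) = 7 (h(A, G) = -1*(-7) = 7)
I = -1/50130 (I = 1/(-12383 - 37747) = 1/(-50130) = -1/50130 ≈ -1.9948e-5)
h(B(O(-3, -5)), 23) - I = 7 - 1*(-1/50130) = 7 + 1/50130 = 350911/50130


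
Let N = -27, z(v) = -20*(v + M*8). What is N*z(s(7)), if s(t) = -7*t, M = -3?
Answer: -39420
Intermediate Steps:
z(v) = 480 - 20*v (z(v) = -20*(v - 3*8) = -20*(v - 24) = -20*(-24 + v) = 480 - 20*v)
N*z(s(7)) = -27*(480 - (-140)*7) = -27*(480 - 20*(-49)) = -27*(480 + 980) = -27*1460 = -39420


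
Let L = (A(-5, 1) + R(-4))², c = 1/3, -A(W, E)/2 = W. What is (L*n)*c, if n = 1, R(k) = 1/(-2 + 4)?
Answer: 147/4 ≈ 36.750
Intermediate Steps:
R(k) = ½ (R(k) = 1/2 = ½)
A(W, E) = -2*W
c = ⅓ ≈ 0.33333
L = 441/4 (L = (-2*(-5) + ½)² = (10 + ½)² = (21/2)² = 441/4 ≈ 110.25)
(L*n)*c = ((441/4)*1)*(⅓) = (441/4)*(⅓) = 147/4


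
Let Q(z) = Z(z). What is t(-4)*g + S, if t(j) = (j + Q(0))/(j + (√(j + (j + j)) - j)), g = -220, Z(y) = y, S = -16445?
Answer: -16445 - 440*I*√3/3 ≈ -16445.0 - 254.03*I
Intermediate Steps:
Q(z) = z
t(j) = √3*√j/3 (t(j) = (j + 0)/(j + (√(j + (j + j)) - j)) = j/(j + (√(j + 2*j) - j)) = j/(j + (√(3*j) - j)) = j/(j + (√3*√j - j)) = j/(j + (-j + √3*√j)) = j/((√3*√j)) = j*(√3/(3*√j)) = √3*√j/3)
t(-4)*g + S = (√3*√(-4)/3)*(-220) - 16445 = (√3*(2*I)/3)*(-220) - 16445 = (2*I*√3/3)*(-220) - 16445 = -440*I*√3/3 - 16445 = -16445 - 440*I*√3/3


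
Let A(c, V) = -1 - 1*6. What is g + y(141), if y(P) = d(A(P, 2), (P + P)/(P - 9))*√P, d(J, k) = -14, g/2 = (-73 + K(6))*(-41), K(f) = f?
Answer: 5494 - 14*√141 ≈ 5327.8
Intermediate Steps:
g = 5494 (g = 2*((-73 + 6)*(-41)) = 2*(-67*(-41)) = 2*2747 = 5494)
A(c, V) = -7 (A(c, V) = -1 - 6 = -7)
y(P) = -14*√P
g + y(141) = 5494 - 14*√141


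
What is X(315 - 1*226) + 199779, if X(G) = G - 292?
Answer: 199576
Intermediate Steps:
X(G) = -292 + G
X(315 - 1*226) + 199779 = (-292 + (315 - 1*226)) + 199779 = (-292 + (315 - 226)) + 199779 = (-292 + 89) + 199779 = -203 + 199779 = 199576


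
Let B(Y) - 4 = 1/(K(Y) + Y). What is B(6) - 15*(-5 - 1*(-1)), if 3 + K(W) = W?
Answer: 577/9 ≈ 64.111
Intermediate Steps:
K(W) = -3 + W
B(Y) = 4 + 1/(-3 + 2*Y) (B(Y) = 4 + 1/((-3 + Y) + Y) = 4 + 1/(-3 + 2*Y))
B(6) - 15*(-5 - 1*(-1)) = (-11 + 8*6)/(-3 + 2*6) - 15*(-5 - 1*(-1)) = (-11 + 48)/(-3 + 12) - 15*(-5 + 1) = 37/9 - 15*(-4) = (1/9)*37 + 60 = 37/9 + 60 = 577/9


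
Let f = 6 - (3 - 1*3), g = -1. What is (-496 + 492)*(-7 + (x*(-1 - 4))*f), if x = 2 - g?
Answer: 388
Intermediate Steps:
f = 6 (f = 6 - (3 - 3) = 6 - 1*0 = 6 + 0 = 6)
x = 3 (x = 2 - 1*(-1) = 2 + 1 = 3)
(-496 + 492)*(-7 + (x*(-1 - 4))*f) = (-496 + 492)*(-7 + (3*(-1 - 4))*6) = -4*(-7 + (3*(-5))*6) = -4*(-7 - 15*6) = -4*(-7 - 90) = -4*(-97) = 388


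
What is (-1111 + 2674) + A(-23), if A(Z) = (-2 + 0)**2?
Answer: 1567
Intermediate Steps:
A(Z) = 4 (A(Z) = (-2)**2 = 4)
(-1111 + 2674) + A(-23) = (-1111 + 2674) + 4 = 1563 + 4 = 1567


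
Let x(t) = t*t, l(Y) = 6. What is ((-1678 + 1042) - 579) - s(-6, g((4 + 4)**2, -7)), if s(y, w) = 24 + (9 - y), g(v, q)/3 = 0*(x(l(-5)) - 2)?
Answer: -1254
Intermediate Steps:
x(t) = t**2
g(v, q) = 0 (g(v, q) = 3*(0*(6**2 - 2)) = 3*(0*(36 - 2)) = 3*(0*34) = 3*0 = 0)
s(y, w) = 33 - y
((-1678 + 1042) - 579) - s(-6, g((4 + 4)**2, -7)) = ((-1678 + 1042) - 579) - (33 - 1*(-6)) = (-636 - 579) - (33 + 6) = -1215 - 1*39 = -1215 - 39 = -1254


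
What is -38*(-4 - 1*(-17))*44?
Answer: -21736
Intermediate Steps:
-38*(-4 - 1*(-17))*44 = -38*(-4 + 17)*44 = -38*13*44 = -494*44 = -21736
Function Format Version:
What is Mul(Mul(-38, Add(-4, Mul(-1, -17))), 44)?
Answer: -21736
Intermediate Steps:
Mul(Mul(-38, Add(-4, Mul(-1, -17))), 44) = Mul(Mul(-38, Add(-4, 17)), 44) = Mul(Mul(-38, 13), 44) = Mul(-494, 44) = -21736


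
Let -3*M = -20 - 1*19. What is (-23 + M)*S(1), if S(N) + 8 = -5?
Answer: 130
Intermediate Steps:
S(N) = -13 (S(N) = -8 - 5 = -13)
M = 13 (M = -(-20 - 1*19)/3 = -(-20 - 19)/3 = -1/3*(-39) = 13)
(-23 + M)*S(1) = (-23 + 13)*(-13) = -10*(-13) = 130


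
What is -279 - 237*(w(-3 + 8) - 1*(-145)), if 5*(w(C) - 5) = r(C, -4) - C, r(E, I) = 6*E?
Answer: -37014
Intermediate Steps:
w(C) = 5 + C (w(C) = 5 + (6*C - C)/5 = 5 + (5*C)/5 = 5 + C)
-279 - 237*(w(-3 + 8) - 1*(-145)) = -279 - 237*((5 + (-3 + 8)) - 1*(-145)) = -279 - 237*((5 + 5) + 145) = -279 - 237*(10 + 145) = -279 - 237*155 = -279 - 36735 = -37014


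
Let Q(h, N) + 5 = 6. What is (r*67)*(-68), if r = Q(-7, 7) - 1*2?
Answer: 4556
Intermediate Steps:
Q(h, N) = 1 (Q(h, N) = -5 + 6 = 1)
r = -1 (r = 1 - 1*2 = 1 - 2 = -1)
(r*67)*(-68) = -1*67*(-68) = -67*(-68) = 4556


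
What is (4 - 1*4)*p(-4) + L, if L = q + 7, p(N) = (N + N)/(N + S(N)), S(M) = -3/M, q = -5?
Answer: 2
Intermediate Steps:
p(N) = 2*N/(N - 3/N) (p(N) = (N + N)/(N - 3/N) = (2*N)/(N - 3/N) = 2*N/(N - 3/N))
L = 2 (L = -5 + 7 = 2)
(4 - 1*4)*p(-4) + L = (4 - 1*4)*(2*(-4)**2/(-3 + (-4)**2)) + 2 = (4 - 4)*(2*16/(-3 + 16)) + 2 = 0*(2*16/13) + 2 = 0*(2*16*(1/13)) + 2 = 0*(32/13) + 2 = 0 + 2 = 2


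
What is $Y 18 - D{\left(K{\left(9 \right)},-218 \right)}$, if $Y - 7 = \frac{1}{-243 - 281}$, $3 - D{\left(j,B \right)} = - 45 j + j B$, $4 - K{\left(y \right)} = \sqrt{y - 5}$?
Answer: $- \frac{105595}{262} \approx -403.03$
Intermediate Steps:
$K{\left(y \right)} = 4 - \sqrt{-5 + y}$ ($K{\left(y \right)} = 4 - \sqrt{y - 5} = 4 - \sqrt{-5 + y}$)
$D{\left(j,B \right)} = 3 + 45 j - B j$ ($D{\left(j,B \right)} = 3 - \left(- 45 j + j B\right) = 3 - \left(- 45 j + B j\right) = 3 + 45 j - B j$)
$Y = \frac{3667}{524}$ ($Y = 7 + \frac{1}{-243 - 281} = 7 + \frac{1}{-524} = 7 - \frac{1}{524} = \frac{3667}{524} \approx 6.9981$)
$Y 18 - D{\left(K{\left(9 \right)},-218 \right)} = \frac{3667}{524} \cdot 18 - \left(3 + 45 \left(4 - \sqrt{-5 + 9}\right) - - 218 \left(4 - \sqrt{-5 + 9}\right)\right) = \frac{33003}{262} - \left(3 + 45 \left(4 - \sqrt{4}\right) - - 218 \left(4 - \sqrt{4}\right)\right) = \frac{33003}{262} - \left(3 + 45 \left(4 - 2\right) - - 218 \left(4 - 2\right)\right) = \frac{33003}{262} - \left(3 + 45 \cdot 2 - \left(-218\right) 2\right) = \frac{33003}{262} - \left(3 + 90 + 436\right) = \frac{33003}{262} - 529 = - \frac{105595}{262}$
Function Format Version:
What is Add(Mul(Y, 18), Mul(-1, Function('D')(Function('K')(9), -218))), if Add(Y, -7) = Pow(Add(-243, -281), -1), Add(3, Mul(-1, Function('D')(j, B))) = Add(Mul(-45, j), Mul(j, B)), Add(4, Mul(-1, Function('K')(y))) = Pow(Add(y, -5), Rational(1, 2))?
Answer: Rational(-105595, 262) ≈ -403.03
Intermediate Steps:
Function('K')(y) = Add(4, Mul(-1, Pow(Add(-5, y), Rational(1, 2)))) (Function('K')(y) = Add(4, Mul(-1, Pow(Add(y, -5), Rational(1, 2)))) = Add(4, Mul(-1, Pow(Add(-5, y), Rational(1, 2)))))
Function('D')(j, B) = Add(3, Mul(45, j), Mul(-1, B, j)) (Function('D')(j, B) = Add(3, Mul(-1, Add(Mul(-45, j), Mul(j, B)))) = Add(3, Mul(-1, Add(Mul(-45, j), Mul(B, j)))) = Add(3, Add(Mul(45, j), Mul(-1, B, j))) = Add(3, Mul(45, j), Mul(-1, B, j)))
Y = Rational(3667, 524) (Y = Add(7, Pow(Add(-243, -281), -1)) = Add(7, Pow(-524, -1)) = Add(7, Rational(-1, 524)) = Rational(3667, 524) ≈ 6.9981)
Add(Mul(Y, 18), Mul(-1, Function('D')(Function('K')(9), -218))) = Add(Mul(Rational(3667, 524), 18), Mul(-1, Add(3, Mul(45, Add(4, Mul(-1, Pow(Add(-5, 9), Rational(1, 2))))), Mul(-1, -218, Add(4, Mul(-1, Pow(Add(-5, 9), Rational(1, 2)))))))) = Add(Rational(33003, 262), Mul(-1, Add(3, Mul(45, Add(4, Mul(-1, Pow(4, Rational(1, 2))))), Mul(-1, -218, Add(4, Mul(-1, Pow(4, Rational(1, 2)))))))) = Add(Rational(33003, 262), Mul(-1, Add(3, Mul(45, Add(4, Mul(-1, 2))), Mul(-1, -218, Add(4, Mul(-1, 2)))))) = Add(Rational(33003, 262), Mul(-1, Add(3, Mul(45, Add(4, -2)), Mul(-1, -218, Add(4, -2))))) = Add(Rational(33003, 262), Mul(-1, Add(3, Mul(45, 2), Mul(-1, -218, 2)))) = Add(Rational(33003, 262), Mul(-1, Add(3, 90, 436))) = Add(Rational(33003, 262), Mul(-1, 529)) = Add(Rational(33003, 262), -529) = Rational(-105595, 262)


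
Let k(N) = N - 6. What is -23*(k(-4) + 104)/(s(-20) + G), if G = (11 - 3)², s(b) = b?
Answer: -1081/22 ≈ -49.136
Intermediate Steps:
k(N) = -6 + N
G = 64 (G = 8² = 64)
-23*(k(-4) + 104)/(s(-20) + G) = -23*((-6 - 4) + 104)/(-20 + 64) = -23/(44/(-10 + 104)) = -23/(44/94) = -23/(44*(1/94)) = -23/22/47 = -23*47/22 = -1081/22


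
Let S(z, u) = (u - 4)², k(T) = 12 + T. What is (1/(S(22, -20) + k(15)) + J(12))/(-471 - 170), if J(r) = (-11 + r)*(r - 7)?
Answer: -3016/386523 ≈ -0.0078029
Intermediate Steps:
S(z, u) = (-4 + u)²
J(r) = (-11 + r)*(-7 + r)
(1/(S(22, -20) + k(15)) + J(12))/(-471 - 170) = (1/((-4 - 20)² + (12 + 15)) + (77 + 12² - 18*12))/(-471 - 170) = (1/((-24)² + 27) + (77 + 144 - 216))/(-641) = (1/(576 + 27) + 5)*(-1/641) = (1/603 + 5)*(-1/641) = (3016/603)*(-1/641) = -3016/386523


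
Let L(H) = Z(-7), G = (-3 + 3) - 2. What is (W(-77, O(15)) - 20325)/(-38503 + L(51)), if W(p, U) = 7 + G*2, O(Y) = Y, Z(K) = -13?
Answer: 10161/19258 ≈ 0.52763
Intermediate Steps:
G = -2 (G = 0 - 2 = -2)
L(H) = -13
W(p, U) = 3 (W(p, U) = 7 - 2*2 = 7 - 4 = 3)
(W(-77, O(15)) - 20325)/(-38503 + L(51)) = (3 - 20325)/(-38503 - 13) = -20322/(-38516) = -20322*(-1/38516) = 10161/19258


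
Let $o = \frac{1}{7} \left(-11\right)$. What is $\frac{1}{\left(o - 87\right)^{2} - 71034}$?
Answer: $- \frac{49}{3096266} \approx -1.5825 \cdot 10^{-5}$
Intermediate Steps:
$o = - \frac{11}{7}$ ($o = \frac{1}{7} \left(-11\right) = - \frac{11}{7} \approx -1.5714$)
$\frac{1}{\left(o - 87\right)^{2} - 71034} = \frac{1}{\left(- \frac{11}{7} - 87\right)^{2} - 71034} = \frac{1}{\left(- \frac{620}{7}\right)^{2} - 71034} = \frac{1}{\frac{384400}{49} - 71034} = \frac{1}{- \frac{3096266}{49}} = - \frac{49}{3096266}$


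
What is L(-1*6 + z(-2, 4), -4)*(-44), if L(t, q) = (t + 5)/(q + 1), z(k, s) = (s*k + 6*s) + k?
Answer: 572/3 ≈ 190.67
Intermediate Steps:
z(k, s) = k + 6*s + k*s (z(k, s) = (k*s + 6*s) + k = (6*s + k*s) + k = k + 6*s + k*s)
L(t, q) = (5 + t)/(1 + q)
L(-1*6 + z(-2, 4), -4)*(-44) = ((5 + (-1*6 + (-2 + 6*4 - 2*4)))/(1 - 4))*(-44) = ((5 + (-6 + (-2 + 24 - 8)))/(-3))*(-44) = -(5 + (-6 + 14))/3*(-44) = -(5 + 8)/3*(-44) = -1/3*13*(-44) = -13/3*(-44) = 572/3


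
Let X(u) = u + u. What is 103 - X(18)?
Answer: 67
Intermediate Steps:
X(u) = 2*u
103 - X(18) = 103 - 2*18 = 103 - 1*36 = 103 - 36 = 67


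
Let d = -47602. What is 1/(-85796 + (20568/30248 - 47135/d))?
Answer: -179983162/15441534764775 ≈ -1.1656e-5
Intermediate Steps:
1/(-85796 + (20568/30248 - 47135/d)) = 1/(-85796 + (20568/30248 - 47135/(-47602))) = 1/(-85796 + (20568*(1/30248) - 47135*(-1/47602))) = 1/(-85796 + (2571/3781 + 47135/47602)) = 1/(-85796 + 300602177/179983162) = 1/(-15441534764775/179983162) = -179983162/15441534764775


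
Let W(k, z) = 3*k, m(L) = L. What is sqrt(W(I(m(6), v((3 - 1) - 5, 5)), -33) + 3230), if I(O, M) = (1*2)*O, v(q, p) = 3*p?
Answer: sqrt(3266) ≈ 57.149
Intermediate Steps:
I(O, M) = 2*O
sqrt(W(I(m(6), v((3 - 1) - 5, 5)), -33) + 3230) = sqrt(3*(2*6) + 3230) = sqrt(3*12 + 3230) = sqrt(36 + 3230) = sqrt(3266)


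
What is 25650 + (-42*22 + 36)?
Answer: 24762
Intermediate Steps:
25650 + (-42*22 + 36) = 25650 + (-924 + 36) = 25650 - 888 = 24762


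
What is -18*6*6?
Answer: -648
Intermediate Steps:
-18*6*6 = -6*18*6 = -108*6 = -648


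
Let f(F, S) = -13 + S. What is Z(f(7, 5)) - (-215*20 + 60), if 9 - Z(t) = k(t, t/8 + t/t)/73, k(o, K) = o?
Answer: 310185/73 ≈ 4249.1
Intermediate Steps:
Z(t) = 9 - t/73
Z(f(7, 5)) - (-215*20 + 60) = (9 - (-13 + 5)/73) - (-215*20 + 60) = (9 - 1/73*(-8)) - (-4300 + 60) = (9 + 8/73) - 1*(-4240) = 665/73 + 4240 = 310185/73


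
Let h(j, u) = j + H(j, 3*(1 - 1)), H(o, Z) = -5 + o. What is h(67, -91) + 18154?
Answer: 18283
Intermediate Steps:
h(j, u) = -5 + 2*j (h(j, u) = j + (-5 + j) = -5 + 2*j)
h(67, -91) + 18154 = (-5 + 2*67) + 18154 = (-5 + 134) + 18154 = 129 + 18154 = 18283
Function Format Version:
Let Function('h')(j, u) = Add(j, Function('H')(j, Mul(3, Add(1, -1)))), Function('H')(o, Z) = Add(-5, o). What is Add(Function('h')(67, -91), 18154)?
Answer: 18283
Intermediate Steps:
Function('h')(j, u) = Add(-5, Mul(2, j)) (Function('h')(j, u) = Add(j, Add(-5, j)) = Add(-5, Mul(2, j)))
Add(Function('h')(67, -91), 18154) = Add(Add(-5, Mul(2, 67)), 18154) = Add(Add(-5, 134), 18154) = Add(129, 18154) = 18283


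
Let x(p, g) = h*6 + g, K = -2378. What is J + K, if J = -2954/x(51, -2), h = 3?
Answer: -20501/8 ≈ -2562.6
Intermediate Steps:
x(p, g) = 18 + g (x(p, g) = 3*6 + g = 18 + g)
J = -1477/8 (J = -2954/(18 - 2) = -2954/16 = -2954*1/16 = -1477/8 ≈ -184.63)
J + K = -1477/8 - 2378 = -20501/8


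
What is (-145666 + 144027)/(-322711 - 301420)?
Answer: 1639/624131 ≈ 0.0026261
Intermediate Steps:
(-145666 + 144027)/(-322711 - 301420) = -1639/(-624131) = -1639*(-1/624131) = 1639/624131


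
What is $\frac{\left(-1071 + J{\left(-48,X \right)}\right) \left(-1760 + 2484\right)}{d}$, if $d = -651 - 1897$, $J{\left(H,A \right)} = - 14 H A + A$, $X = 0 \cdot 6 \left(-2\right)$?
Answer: $\frac{27693}{91} \approx 304.32$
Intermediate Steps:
$X = 0$ ($X = 0 \left(-2\right) = 0$)
$J{\left(H,A \right)} = A - 14 A H$ ($J{\left(H,A \right)} = - 14 A H + A = A - 14 A H$)
$d = -2548$
$\frac{\left(-1071 + J{\left(-48,X \right)}\right) \left(-1760 + 2484\right)}{d} = \frac{\left(-1071 + 0 \left(1 - -672\right)\right) \left(-1760 + 2484\right)}{-2548} = \left(-1071 + 0 \left(1 + 672\right)\right) 724 \left(- \frac{1}{2548}\right) = \left(-1071 + 0 \cdot 673\right) 724 \left(- \frac{1}{2548}\right) = \left(-1071 + 0\right) 724 \left(- \frac{1}{2548}\right) = \left(-1071\right) 724 \left(- \frac{1}{2548}\right) = \left(-775404\right) \left(- \frac{1}{2548}\right) = \frac{27693}{91}$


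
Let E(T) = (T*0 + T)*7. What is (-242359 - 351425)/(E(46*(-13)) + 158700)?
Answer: -296892/77257 ≈ -3.8429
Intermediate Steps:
E(T) = 7*T (E(T) = (0 + T)*7 = T*7 = 7*T)
(-242359 - 351425)/(E(46*(-13)) + 158700) = (-242359 - 351425)/(7*(46*(-13)) + 158700) = -593784/(7*(-598) + 158700) = -593784/(-4186 + 158700) = -593784/154514 = -593784*1/154514 = -296892/77257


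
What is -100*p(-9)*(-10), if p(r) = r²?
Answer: 81000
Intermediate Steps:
-100*p(-9)*(-10) = -100*(-9)²*(-10) = -100*81*(-10) = -8100*(-10) = 81000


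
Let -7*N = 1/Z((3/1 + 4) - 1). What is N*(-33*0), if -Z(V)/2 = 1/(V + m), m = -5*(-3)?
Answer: 0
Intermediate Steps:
m = 15
Z(V) = -2/(15 + V) (Z(V) = -2/(V + 15) = -2/(15 + V))
N = 3/2 (N = -(-1 - (3/1 + 4)/14) = -(-1 - (3*1 + 4)/14) = -(-1 - (3 + 4)/14) = -1/(7*((-2/(15 + (7 - 1))))) = -1/(7*((-2/(15 + 6)))) = -1/(7*((-2/21))) = -1/(7*((-2*1/21))) = -1/(7*(-2/21)) = -1/7*(-21/2) = 3/2 ≈ 1.5000)
N*(-33*0) = 3*(-33*0)/2 = (3/2)*0 = 0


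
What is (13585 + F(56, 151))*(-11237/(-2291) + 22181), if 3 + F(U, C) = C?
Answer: 698019660564/2291 ≈ 3.0468e+8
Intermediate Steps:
F(U, C) = -3 + C
(13585 + F(56, 151))*(-11237/(-2291) + 22181) = (13585 + (-3 + 151))*(-11237/(-2291) + 22181) = (13585 + 148)*(-11237*(-1/2291) + 22181) = 13733*(11237/2291 + 22181) = 13733*(50827908/2291) = 698019660564/2291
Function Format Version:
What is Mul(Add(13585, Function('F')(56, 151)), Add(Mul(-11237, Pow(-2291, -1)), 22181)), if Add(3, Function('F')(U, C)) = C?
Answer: Rational(698019660564, 2291) ≈ 3.0468e+8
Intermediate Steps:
Function('F')(U, C) = Add(-3, C)
Mul(Add(13585, Function('F')(56, 151)), Add(Mul(-11237, Pow(-2291, -1)), 22181)) = Mul(Add(13585, Add(-3, 151)), Add(Mul(-11237, Pow(-2291, -1)), 22181)) = Mul(Add(13585, 148), Add(Mul(-11237, Rational(-1, 2291)), 22181)) = Mul(13733, Add(Rational(11237, 2291), 22181)) = Mul(13733, Rational(50827908, 2291)) = Rational(698019660564, 2291)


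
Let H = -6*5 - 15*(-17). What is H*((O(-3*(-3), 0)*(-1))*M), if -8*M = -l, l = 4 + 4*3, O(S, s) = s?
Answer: 0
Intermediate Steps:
l = 16 (l = 4 + 12 = 16)
H = 225 (H = -30 + 255 = 225)
M = 2 (M = -(-1)*16/8 = -⅛*(-16) = 2)
H*((O(-3*(-3), 0)*(-1))*M) = 225*((0*(-1))*2) = 225*(0*2) = 225*0 = 0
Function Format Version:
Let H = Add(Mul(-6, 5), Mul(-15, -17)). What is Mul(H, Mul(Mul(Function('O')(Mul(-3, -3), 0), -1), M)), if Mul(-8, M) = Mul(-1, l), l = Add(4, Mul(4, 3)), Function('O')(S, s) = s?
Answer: 0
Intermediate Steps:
l = 16 (l = Add(4, 12) = 16)
H = 225 (H = Add(-30, 255) = 225)
M = 2 (M = Mul(Rational(-1, 8), Mul(-1, 16)) = Mul(Rational(-1, 8), -16) = 2)
Mul(H, Mul(Mul(Function('O')(Mul(-3, -3), 0), -1), M)) = Mul(225, Mul(Mul(0, -1), 2)) = Mul(225, Mul(0, 2)) = Mul(225, 0) = 0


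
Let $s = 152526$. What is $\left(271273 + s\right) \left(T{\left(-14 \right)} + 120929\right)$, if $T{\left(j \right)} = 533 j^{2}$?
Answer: $95523023203$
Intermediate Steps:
$\left(271273 + s\right) \left(T{\left(-14 \right)} + 120929\right) = \left(271273 + 152526\right) \left(533 \left(-14\right)^{2} + 120929\right) = 423799 \left(533 \cdot 196 + 120929\right) = 423799 \left(104468 + 120929\right) = 423799 \cdot 225397 = 95523023203$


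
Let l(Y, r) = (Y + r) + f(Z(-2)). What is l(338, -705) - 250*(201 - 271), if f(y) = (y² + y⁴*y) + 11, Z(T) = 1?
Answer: 17146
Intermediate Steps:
f(y) = 11 + y² + y⁵ (f(y) = (y² + y⁵) + 11 = 11 + y² + y⁵)
l(Y, r) = 13 + Y + r (l(Y, r) = (Y + r) + (11 + 1² + 1⁵) = (Y + r) + (11 + 1 + 1) = (Y + r) + 13 = 13 + Y + r)
l(338, -705) - 250*(201 - 271) = (13 + 338 - 705) - 250*(201 - 271) = -354 - 250*(-70) = -354 - 1*(-17500) = -354 + 17500 = 17146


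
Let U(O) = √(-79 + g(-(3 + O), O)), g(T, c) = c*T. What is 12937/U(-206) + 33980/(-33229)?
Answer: -33980/33229 - 12937*I*√41897/41897 ≈ -1.0226 - 63.204*I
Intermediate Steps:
g(T, c) = T*c
U(O) = √(-79 + O*(-3 - O)) (U(O) = √(-79 + (-(3 + O))*O) = √(-79 + (-3 - O)*O) = √(-79 + O*(-3 - O)))
12937/U(-206) + 33980/(-33229) = 12937/(√(-79 - 1*(-206)*(3 - 206))) + 33980/(-33229) = 12937/(√(-79 - 1*(-206)*(-203))) + 33980*(-1/33229) = 12937/(√(-79 - 41818)) - 33980/33229 = 12937/(√(-41897)) - 33980/33229 = 12937/((I*√41897)) - 33980/33229 = 12937*(-I*√41897/41897) - 33980/33229 = -12937*I*√41897/41897 - 33980/33229 = -33980/33229 - 12937*I*√41897/41897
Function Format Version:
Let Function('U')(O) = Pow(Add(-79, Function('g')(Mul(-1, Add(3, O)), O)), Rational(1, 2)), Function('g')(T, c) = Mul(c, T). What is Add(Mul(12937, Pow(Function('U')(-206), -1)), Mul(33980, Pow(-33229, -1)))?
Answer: Add(Rational(-33980, 33229), Mul(Rational(-12937, 41897), I, Pow(41897, Rational(1, 2)))) ≈ Add(-1.0226, Mul(-63.204, I))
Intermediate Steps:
Function('g')(T, c) = Mul(T, c)
Function('U')(O) = Pow(Add(-79, Mul(O, Add(-3, Mul(-1, O)))), Rational(1, 2)) (Function('U')(O) = Pow(Add(-79, Mul(Mul(-1, Add(3, O)), O)), Rational(1, 2)) = Pow(Add(-79, Mul(Add(-3, Mul(-1, O)), O)), Rational(1, 2)) = Pow(Add(-79, Mul(O, Add(-3, Mul(-1, O)))), Rational(1, 2)))
Add(Mul(12937, Pow(Function('U')(-206), -1)), Mul(33980, Pow(-33229, -1))) = Add(Mul(12937, Pow(Pow(Add(-79, Mul(-1, -206, Add(3, -206))), Rational(1, 2)), -1)), Mul(33980, Pow(-33229, -1))) = Add(Mul(12937, Pow(Pow(Add(-79, Mul(-1, -206, -203)), Rational(1, 2)), -1)), Mul(33980, Rational(-1, 33229))) = Add(Mul(12937, Pow(Pow(Add(-79, -41818), Rational(1, 2)), -1)), Rational(-33980, 33229)) = Add(Mul(12937, Pow(Pow(-41897, Rational(1, 2)), -1)), Rational(-33980, 33229)) = Add(Mul(12937, Pow(Mul(I, Pow(41897, Rational(1, 2))), -1)), Rational(-33980, 33229)) = Add(Mul(12937, Mul(Rational(-1, 41897), I, Pow(41897, Rational(1, 2)))), Rational(-33980, 33229)) = Add(Mul(Rational(-12937, 41897), I, Pow(41897, Rational(1, 2))), Rational(-33980, 33229)) = Add(Rational(-33980, 33229), Mul(Rational(-12937, 41897), I, Pow(41897, Rational(1, 2))))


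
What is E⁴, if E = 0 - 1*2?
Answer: 16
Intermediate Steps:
E = -2 (E = 0 - 2 = -2)
E⁴ = (-2)⁴ = 16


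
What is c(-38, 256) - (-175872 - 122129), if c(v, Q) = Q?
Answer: 298257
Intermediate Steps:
c(-38, 256) - (-175872 - 122129) = 256 - (-175872 - 122129) = 256 - 1*(-298001) = 256 + 298001 = 298257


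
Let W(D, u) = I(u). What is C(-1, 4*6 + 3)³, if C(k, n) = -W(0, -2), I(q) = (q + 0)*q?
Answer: -64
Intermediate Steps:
I(q) = q² (I(q) = q*q = q²)
W(D, u) = u²
C(k, n) = -4 (C(k, n) = -1*(-2)² = -1*4 = -4)
C(-1, 4*6 + 3)³ = (-4)³ = -64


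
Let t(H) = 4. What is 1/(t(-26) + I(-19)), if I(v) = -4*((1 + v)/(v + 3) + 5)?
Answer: -2/41 ≈ -0.048781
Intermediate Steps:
I(v) = -20 - 4*(1 + v)/(3 + v) (I(v) = -4*((1 + v)/(3 + v) + 5) = -4*(5 + (1 + v)/(3 + v)) = -20 - 4*(1 + v)/(3 + v))
1/(t(-26) + I(-19)) = 1/(4 + 8*(-8 - 3*(-19))/(3 - 19)) = 1/(4 + 8*(-8 + 57)/(-16)) = 1/(4 + 8*(-1/16)*49) = 1/(4 - 49/2) = 1/(-41/2) = -2/41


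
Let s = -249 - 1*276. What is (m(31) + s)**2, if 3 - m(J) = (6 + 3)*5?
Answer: 321489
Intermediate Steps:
s = -525 (s = -249 - 276 = -525)
m(J) = -42 (m(J) = 3 - (6 + 3)*5 = 3 - 9*5 = 3 - 1*45 = 3 - 45 = -42)
(m(31) + s)**2 = (-42 - 525)**2 = (-567)**2 = 321489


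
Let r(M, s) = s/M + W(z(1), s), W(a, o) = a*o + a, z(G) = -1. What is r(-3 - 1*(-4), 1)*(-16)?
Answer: 16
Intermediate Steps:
W(a, o) = a + a*o
r(M, s) = -1 - s + s/M (r(M, s) = s/M - (1 + s) = s/M + (-1 - s) = -1 - s + s/M)
r(-3 - 1*(-4), 1)*(-16) = (-1 - 1*1 + 1/(-3 - 1*(-4)))*(-16) = (-1 - 1 + 1/(-3 + 4))*(-16) = (-1 - 1 + 1/1)*(-16) = (-1 - 1 + 1*1)*(-16) = (-1 - 1 + 1)*(-16) = -1*(-16) = 16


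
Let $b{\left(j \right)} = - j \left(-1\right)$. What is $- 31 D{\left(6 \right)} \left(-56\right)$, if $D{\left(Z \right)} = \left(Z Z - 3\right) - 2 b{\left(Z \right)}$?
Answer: $36456$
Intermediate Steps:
$b{\left(j \right)} = j$ ($b{\left(j \right)} = - \left(-1\right) j = j$)
$D{\left(Z \right)} = -3 + Z^{2} - 2 Z$ ($D{\left(Z \right)} = \left(Z Z - 3\right) - 2 Z = \left(Z^{2} - 3\right) - 2 Z = \left(-3 + Z^{2}\right) - 2 Z = -3 + Z^{2} - 2 Z$)
$- 31 D{\left(6 \right)} \left(-56\right) = - 31 \left(-3 + 6^{2} - 12\right) \left(-56\right) = - 31 \left(-3 + 36 - 12\right) \left(-56\right) = \left(-31\right) 21 \left(-56\right) = \left(-651\right) \left(-56\right) = 36456$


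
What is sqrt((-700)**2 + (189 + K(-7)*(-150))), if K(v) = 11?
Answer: sqrt(488539) ≈ 698.96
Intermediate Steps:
sqrt((-700)**2 + (189 + K(-7)*(-150))) = sqrt((-700)**2 + (189 + 11*(-150))) = sqrt(490000 + (189 - 1650)) = sqrt(490000 - 1461) = sqrt(488539)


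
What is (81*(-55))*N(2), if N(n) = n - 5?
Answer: 13365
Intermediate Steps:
N(n) = -5 + n
(81*(-55))*N(2) = (81*(-55))*(-5 + 2) = -4455*(-3) = 13365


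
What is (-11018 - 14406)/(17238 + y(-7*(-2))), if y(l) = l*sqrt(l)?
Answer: -109564728/74286475 + 88984*sqrt(14)/74286475 ≈ -1.4704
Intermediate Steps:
y(l) = l**(3/2)
(-11018 - 14406)/(17238 + y(-7*(-2))) = (-11018 - 14406)/(17238 + (-7*(-2))**(3/2)) = -25424/(17238 + 14**(3/2)) = -25424/(17238 + 14*sqrt(14))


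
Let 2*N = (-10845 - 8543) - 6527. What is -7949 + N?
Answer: -41813/2 ≈ -20907.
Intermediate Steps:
N = -25915/2 (N = ((-10845 - 8543) - 6527)/2 = (-19388 - 6527)/2 = (½)*(-25915) = -25915/2 ≈ -12958.)
-7949 + N = -7949 - 25915/2 = -41813/2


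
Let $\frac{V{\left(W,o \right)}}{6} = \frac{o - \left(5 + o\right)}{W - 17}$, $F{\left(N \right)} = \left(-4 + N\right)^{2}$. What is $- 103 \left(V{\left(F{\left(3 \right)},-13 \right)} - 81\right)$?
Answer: $\frac{65199}{8} \approx 8149.9$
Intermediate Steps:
$V{\left(W,o \right)} = - \frac{30}{-17 + W}$ ($V{\left(W,o \right)} = 6 \frac{o - \left(5 + o\right)}{W - 17} = 6 \left(- \frac{5}{-17 + W}\right) = - \frac{30}{-17 + W}$)
$- 103 \left(V{\left(F{\left(3 \right)},-13 \right)} - 81\right) = - 103 \left(- \frac{30}{-17 + \left(-4 + 3\right)^{2}} - 81\right) = - 103 \left(- \frac{30}{-17 + \left(-1\right)^{2}} - 81\right) = - 103 \left(- \frac{30}{-17 + 1} - 81\right) = - 103 \left(- \frac{30}{-16} - 81\right) = - 103 \left(\left(-30\right) \left(- \frac{1}{16}\right) - 81\right) = - 103 \left(\frac{15}{8} - 81\right) = \left(-103\right) \left(- \frac{633}{8}\right) = \frac{65199}{8}$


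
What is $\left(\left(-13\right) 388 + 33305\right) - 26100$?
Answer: $2161$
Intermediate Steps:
$\left(\left(-13\right) 388 + 33305\right) - 26100 = \left(-5044 + 33305\right) - 26100 = 28261 - 26100 = 2161$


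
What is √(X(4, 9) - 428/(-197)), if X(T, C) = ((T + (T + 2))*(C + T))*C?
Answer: √45490846/197 ≈ 34.237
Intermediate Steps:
X(T, C) = C*(2 + 2*T)*(C + T) (X(T, C) = ((T + (2 + T))*(C + T))*C = ((2 + 2*T)*(C + T))*C = C*(2 + 2*T)*(C + T))
√(X(4, 9) - 428/(-197)) = √(2*9*(9 + 4 + 4² + 9*4) - 428/(-197)) = √(2*9*(9 + 4 + 16 + 36) - 428*(-1/197)) = √(2*9*65 + 428/197) = √(1170 + 428/197) = √(230918/197) = √45490846/197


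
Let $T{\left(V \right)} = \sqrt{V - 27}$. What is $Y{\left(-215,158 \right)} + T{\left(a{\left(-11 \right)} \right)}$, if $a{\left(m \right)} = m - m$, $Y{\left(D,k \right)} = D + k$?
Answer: $-57 + 3 i \sqrt{3} \approx -57.0 + 5.1962 i$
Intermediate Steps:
$a{\left(m \right)} = 0$
$T{\left(V \right)} = \sqrt{-27 + V}$
$Y{\left(-215,158 \right)} + T{\left(a{\left(-11 \right)} \right)} = \left(-215 + 158\right) + \sqrt{-27 + 0} = -57 + \sqrt{-27} = -57 + 3 i \sqrt{3}$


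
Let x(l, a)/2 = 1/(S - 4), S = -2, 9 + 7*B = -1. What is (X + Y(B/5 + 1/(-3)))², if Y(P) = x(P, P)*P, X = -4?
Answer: 57121/3969 ≈ 14.392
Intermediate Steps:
B = -10/7 (B = -9/7 + (⅐)*(-1) = -9/7 - ⅐ = -10/7 ≈ -1.4286)
x(l, a) = -⅓ (x(l, a) = 2/(-2 - 4) = 2/(-6) = 2*(-⅙) = -⅓)
Y(P) = -P/3
(X + Y(B/5 + 1/(-3)))² = (-4 - (-10/7/5 + 1/(-3))/3)² = (-4 - (-10/7*⅕ + 1*(-⅓))/3)² = (-4 - (-2/7 - ⅓)/3)² = (-4 - ⅓*(-13/21))² = (-4 + 13/63)² = (-239/63)² = 57121/3969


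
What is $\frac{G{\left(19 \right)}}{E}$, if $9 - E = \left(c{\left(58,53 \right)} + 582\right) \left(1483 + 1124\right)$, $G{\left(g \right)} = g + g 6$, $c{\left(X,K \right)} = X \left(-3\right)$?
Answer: $- \frac{133}{1063647} \approx -0.00012504$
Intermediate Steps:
$c{\left(X,K \right)} = - 3 X$
$G{\left(g \right)} = 7 g$ ($G{\left(g \right)} = g + 6 g = 7 g$)
$E = -1063647$ ($E = 9 - \left(\left(-3\right) 58 + 582\right) \left(1483 + 1124\right) = 9 - \left(-174 + 582\right) 2607 = 9 - 408 \cdot 2607 = 9 - 1063656 = -1063647$)
$\frac{G{\left(19 \right)}}{E} = \frac{7 \cdot 19}{-1063647} = 133 \left(- \frac{1}{1063647}\right) = - \frac{133}{1063647}$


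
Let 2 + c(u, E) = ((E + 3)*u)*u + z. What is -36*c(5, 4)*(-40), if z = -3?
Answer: 244800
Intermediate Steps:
c(u, E) = -5 + u**2*(3 + E) (c(u, E) = -2 + (((E + 3)*u)*u - 3) = -2 + (((3 + E)*u)*u - 3) = -2 + ((u*(3 + E))*u - 3) = -2 + (u**2*(3 + E) - 3) = -2 + (-3 + u**2*(3 + E)) = -5 + u**2*(3 + E))
-36*c(5, 4)*(-40) = -36*(-5 + 3*5**2 + 4*5**2)*(-40) = -36*(-5 + 3*25 + 4*25)*(-40) = -36*(-5 + 75 + 100)*(-40) = -36*170*(-40) = -6120*(-40) = 244800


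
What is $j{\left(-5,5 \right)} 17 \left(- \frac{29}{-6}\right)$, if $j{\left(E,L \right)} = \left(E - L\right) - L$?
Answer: $- \frac{2465}{2} \approx -1232.5$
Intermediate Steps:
$j{\left(E,L \right)} = E - 2 L$
$j{\left(-5,5 \right)} 17 \left(- \frac{29}{-6}\right) = \left(-5 - 10\right) 17 \left(- \frac{29}{-6}\right) = \left(-5 - 10\right) 17 \left(\left(-29\right) \left(- \frac{1}{6}\right)\right) = \left(-15\right) 17 \cdot \frac{29}{6} = \left(-255\right) \frac{29}{6} = - \frac{2465}{2}$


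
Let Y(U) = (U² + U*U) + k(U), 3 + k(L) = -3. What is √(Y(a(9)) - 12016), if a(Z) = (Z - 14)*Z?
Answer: 2*I*√1993 ≈ 89.286*I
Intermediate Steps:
a(Z) = Z*(-14 + Z) (a(Z) = (-14 + Z)*Z = Z*(-14 + Z))
k(L) = -6 (k(L) = -3 - 3 = -6)
Y(U) = -6 + 2*U² (Y(U) = (U² + U*U) - 6 = (U² + U²) - 6 = 2*U² - 6 = -6 + 2*U²)
√(Y(a(9)) - 12016) = √((-6 + 2*(9*(-14 + 9))²) - 12016) = √((-6 + 2*(9*(-5))²) - 12016) = √((-6 + 2*(-45)²) - 12016) = √((-6 + 2*2025) - 12016) = √((-6 + 4050) - 12016) = √(4044 - 12016) = √(-7972) = 2*I*√1993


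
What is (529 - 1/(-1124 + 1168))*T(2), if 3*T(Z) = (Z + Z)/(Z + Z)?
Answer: 23275/132 ≈ 176.33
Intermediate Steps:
T(Z) = ⅓ (T(Z) = ((Z + Z)/(Z + Z))/3 = ((2*Z)/((2*Z)))/3 = ((2*Z)*(1/(2*Z)))/3 = (⅓)*1 = ⅓)
(529 - 1/(-1124 + 1168))*T(2) = (529 - 1/(-1124 + 1168))*(⅓) = (529 - 1/44)*(⅓) = (23275/44)*(⅓) = 23275/132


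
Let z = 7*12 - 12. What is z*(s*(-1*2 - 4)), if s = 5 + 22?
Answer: -11664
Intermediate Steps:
s = 27
z = 72 (z = 84 - 12 = 72)
z*(s*(-1*2 - 4)) = 72*(27*(-1*2 - 4)) = 72*(27*(-2 - 4)) = 72*(27*(-6)) = 72*(-162) = -11664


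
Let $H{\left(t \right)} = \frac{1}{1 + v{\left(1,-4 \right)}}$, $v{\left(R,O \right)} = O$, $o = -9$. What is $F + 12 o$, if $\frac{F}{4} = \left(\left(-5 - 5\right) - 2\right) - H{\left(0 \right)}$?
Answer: $- \frac{464}{3} \approx -154.67$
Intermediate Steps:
$H{\left(t \right)} = - \frac{1}{3}$ ($H{\left(t \right)} = \frac{1}{1 - 4} = \frac{1}{-3} = - \frac{1}{3}$)
$F = - \frac{140}{3}$ ($F = 4 \left(\left(\left(-5 - 5\right) - 2\right) - - \frac{1}{3}\right) = 4 \left(\left(-10 - 2\right) + \frac{1}{3}\right) = 4 \left(-12 + \frac{1}{3}\right) = 4 \left(- \frac{35}{3}\right) = - \frac{140}{3} \approx -46.667$)
$F + 12 o = - \frac{140}{3} + 12 \left(-9\right) = - \frac{140}{3} - 108 = - \frac{464}{3}$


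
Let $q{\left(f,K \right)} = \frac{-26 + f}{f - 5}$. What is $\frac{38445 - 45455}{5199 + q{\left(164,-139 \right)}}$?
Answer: $- \frac{371530}{275593} \approx -1.3481$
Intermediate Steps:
$q{\left(f,K \right)} = \frac{-26 + f}{-5 + f}$
$\frac{38445 - 45455}{5199 + q{\left(164,-139 \right)}} = \frac{38445 - 45455}{5199 + \frac{-26 + 164}{-5 + 164}} = - \frac{7010}{5199 + \frac{1}{159} \cdot 138} = - \frac{7010}{5199 + \frac{46}{53}} = - \frac{7010}{\frac{275593}{53}} = \left(-7010\right) \frac{53}{275593} = - \frac{371530}{275593}$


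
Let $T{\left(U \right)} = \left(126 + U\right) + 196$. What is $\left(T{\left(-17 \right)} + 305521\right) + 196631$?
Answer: $502457$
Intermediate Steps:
$T{\left(U \right)} = 322 + U$
$\left(T{\left(-17 \right)} + 305521\right) + 196631 = \left(\left(322 - 17\right) + 305521\right) + 196631 = \left(305 + 305521\right) + 196631 = 305826 + 196631 = 502457$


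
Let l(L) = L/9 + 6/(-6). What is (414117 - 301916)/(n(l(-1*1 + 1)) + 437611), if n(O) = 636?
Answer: 112201/438247 ≈ 0.25602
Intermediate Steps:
l(L) = -1 + L/9 (l(L) = L*(⅑) + 6*(-⅙) = L/9 - 1 = -1 + L/9)
(414117 - 301916)/(n(l(-1*1 + 1)) + 437611) = (414117 - 301916)/(636 + 437611) = 112201/438247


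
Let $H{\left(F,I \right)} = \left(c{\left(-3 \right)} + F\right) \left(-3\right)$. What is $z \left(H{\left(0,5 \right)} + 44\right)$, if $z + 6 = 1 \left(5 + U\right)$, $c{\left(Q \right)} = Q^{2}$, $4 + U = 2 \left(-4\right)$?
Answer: $-221$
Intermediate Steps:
$U = -12$ ($U = -4 + 2 \left(-4\right) = -4 - 8 = -12$)
$H{\left(F,I \right)} = -27 - 3 F$ ($H{\left(F,I \right)} = \left(\left(-3\right)^{2} + F\right) \left(-3\right) = \left(9 + F\right) \left(-3\right) = -27 - 3 F$)
$z = -13$ ($z = -6 + 1 \left(5 - 12\right) = -6 + 1 \left(-7\right) = -6 - 7 = -13$)
$z \left(H{\left(0,5 \right)} + 44\right) = - 13 \left(\left(-27 - 0\right) + 44\right) = - 13 \left(\left(-27 + 0\right) + 44\right) = - 13 \left(-27 + 44\right) = \left(-13\right) 17 = -221$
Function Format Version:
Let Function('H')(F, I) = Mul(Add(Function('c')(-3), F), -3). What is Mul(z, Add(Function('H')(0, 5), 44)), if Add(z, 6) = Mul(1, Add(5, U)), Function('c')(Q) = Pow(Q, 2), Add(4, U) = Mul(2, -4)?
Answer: -221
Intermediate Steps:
U = -12 (U = Add(-4, Mul(2, -4)) = Add(-4, -8) = -12)
Function('H')(F, I) = Add(-27, Mul(-3, F)) (Function('H')(F, I) = Mul(Add(Pow(-3, 2), F), -3) = Mul(Add(9, F), -3) = Add(-27, Mul(-3, F)))
z = -13 (z = Add(-6, Mul(1, Add(5, -12))) = Add(-6, Mul(1, -7)) = Add(-6, -7) = -13)
Mul(z, Add(Function('H')(0, 5), 44)) = Mul(-13, Add(Add(-27, Mul(-3, 0)), 44)) = Mul(-13, Add(Add(-27, 0), 44)) = Mul(-13, Add(-27, 44)) = Mul(-13, 17) = -221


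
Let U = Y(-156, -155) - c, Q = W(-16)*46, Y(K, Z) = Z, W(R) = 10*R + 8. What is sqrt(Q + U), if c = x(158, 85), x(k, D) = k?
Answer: I*sqrt(7305) ≈ 85.469*I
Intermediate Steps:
W(R) = 8 + 10*R
c = 158
Q = -6992 (Q = (8 + 10*(-16))*46 = (8 - 160)*46 = -152*46 = -6992)
U = -313 (U = -155 - 1*158 = -155 - 158 = -313)
sqrt(Q + U) = sqrt(-6992 - 313) = sqrt(-7305) = I*sqrt(7305)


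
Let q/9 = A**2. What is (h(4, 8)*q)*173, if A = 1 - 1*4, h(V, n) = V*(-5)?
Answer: -280260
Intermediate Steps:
h(V, n) = -5*V
A = -3 (A = 1 - 4 = -3)
q = 81 (q = 9*(-3)**2 = 9*9 = 81)
(h(4, 8)*q)*173 = (-5*4*81)*173 = -20*81*173 = -1620*173 = -280260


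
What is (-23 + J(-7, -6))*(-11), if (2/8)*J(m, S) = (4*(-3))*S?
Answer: -2915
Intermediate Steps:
J(m, S) = -48*S (J(m, S) = 4*((4*(-3))*S) = 4*(-12*S) = -48*S)
(-23 + J(-7, -6))*(-11) = (-23 - 48*(-6))*(-11) = (-23 + 288)*(-11) = 265*(-11) = -2915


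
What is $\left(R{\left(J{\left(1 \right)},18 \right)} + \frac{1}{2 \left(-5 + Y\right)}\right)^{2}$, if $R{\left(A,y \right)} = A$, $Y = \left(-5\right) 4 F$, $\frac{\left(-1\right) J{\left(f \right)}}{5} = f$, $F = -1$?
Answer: $\frac{22201}{900} \approx 24.668$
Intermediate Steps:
$J{\left(f \right)} = - 5 f$
$Y = 20$ ($Y = \left(-5\right) 4 \left(-1\right) = \left(-20\right) \left(-1\right) = 20$)
$\left(R{\left(J{\left(1 \right)},18 \right)} + \frac{1}{2 \left(-5 + Y\right)}\right)^{2} = \left(\left(-5\right) 1 + \frac{1}{2 \left(-5 + 20\right)}\right)^{2} = \left(-5 + \frac{1}{2 \cdot 15}\right)^{2} = \left(-5 + \frac{1}{30}\right)^{2} = \left(- \frac{149}{30}\right)^{2} = \frac{22201}{900}$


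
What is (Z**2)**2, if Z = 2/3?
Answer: 16/81 ≈ 0.19753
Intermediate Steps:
Z = 2/3 (Z = 2*(1/3) = 2/3 ≈ 0.66667)
(Z**2)**2 = ((2/3)**2)**2 = (4/9)**2 = 16/81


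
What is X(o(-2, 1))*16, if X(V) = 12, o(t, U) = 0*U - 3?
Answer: 192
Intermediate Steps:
o(t, U) = -3 (o(t, U) = 0 - 3 = -3)
X(o(-2, 1))*16 = 12*16 = 192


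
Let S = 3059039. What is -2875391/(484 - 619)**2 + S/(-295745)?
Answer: -181226699414/1077990525 ≈ -168.12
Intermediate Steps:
-2875391/(484 - 619)**2 + S/(-295745) = -2875391/(484 - 619)**2 + 3059039/(-295745) = -2875391/((-135)**2) + 3059039*(-1/295745) = -2875391/18225 - 3059039/295745 = -181226699414/1077990525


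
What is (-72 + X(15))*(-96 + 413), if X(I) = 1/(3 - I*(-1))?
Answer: -273571/12 ≈ -22798.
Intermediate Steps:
X(I) = -1/(3 - I)
(-72 + X(15))*(-96 + 413) = (-72 + 1/(-3 + 15))*(-96 + 413) = (-72 + 1/12)*317 = -863/12*317 = -273571/12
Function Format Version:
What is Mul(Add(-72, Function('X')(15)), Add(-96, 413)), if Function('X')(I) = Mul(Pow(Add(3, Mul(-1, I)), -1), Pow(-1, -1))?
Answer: Rational(-273571, 12) ≈ -22798.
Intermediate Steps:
Function('X')(I) = Mul(-1, Pow(Add(3, Mul(-1, I)), -1)) (Function('X')(I) = Mul(Pow(Add(3, Mul(-1, I)), -1), -1) = Mul(-1, Pow(Add(3, Mul(-1, I)), -1)))
Mul(Add(-72, Function('X')(15)), Add(-96, 413)) = Mul(Add(-72, Pow(Add(-3, 15), -1)), Add(-96, 413)) = Mul(Add(-72, Pow(12, -1)), 317) = Mul(Add(-72, Rational(1, 12)), 317) = Mul(Rational(-863, 12), 317) = Rational(-273571, 12)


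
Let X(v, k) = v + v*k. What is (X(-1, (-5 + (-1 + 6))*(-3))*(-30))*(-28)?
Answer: -840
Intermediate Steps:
X(v, k) = v + k*v
(X(-1, (-5 + (-1 + 6))*(-3))*(-30))*(-28) = (-(1 + (-5 + (-1 + 6))*(-3))*(-30))*(-28) = (-(1 + (-5 + 5)*(-3))*(-30))*(-28) = (-(1 + 0*(-3))*(-30))*(-28) = (-(1 + 0)*(-30))*(-28) = (-1*1*(-30))*(-28) = -1*(-30)*(-28) = 30*(-28) = -840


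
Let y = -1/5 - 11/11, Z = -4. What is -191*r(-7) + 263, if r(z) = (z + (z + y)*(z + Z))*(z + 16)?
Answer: -713789/5 ≈ -1.4276e+5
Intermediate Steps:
y = -6/5 (y = -1*⅕ - 11*1/11 = -⅕ - 1 = -6/5 ≈ -1.2000)
r(z) = (16 + z)*(z + (-4 + z)*(-6/5 + z)) (r(z) = (z + (z - 6/5)*(z - 4))*(z + 16) = (z + (-6/5 + z)*(-4 + z))*(16 + z) = (z + (-4 + z)*(-6/5 + z))*(16 + z) = (16 + z)*(z + (-4 + z)*(-6/5 + z)))
-191*r(-7) + 263 = -191*(384/5 + (-7)³ - 312/5*(-7) + (59/5)*(-7)²) + 263 = -191*(384/5 - 343 + 2184/5 + (59/5)*49) + 263 = -191*(384/5 - 343 + 2184/5 + 2891/5) + 263 = -191*3744/5 + 263 = -715104/5 + 263 = -713789/5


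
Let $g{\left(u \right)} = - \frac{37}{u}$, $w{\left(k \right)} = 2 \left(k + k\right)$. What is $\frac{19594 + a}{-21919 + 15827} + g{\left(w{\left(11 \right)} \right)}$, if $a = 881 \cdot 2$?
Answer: $- \frac{291267}{67012} \approx -4.3465$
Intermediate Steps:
$a = 1762$
$w{\left(k \right)} = 4 k$ ($w{\left(k \right)} = 2 \cdot 2 k = 4 k$)
$\frac{19594 + a}{-21919 + 15827} + g{\left(w{\left(11 \right)} \right)} = \frac{19594 + 1762}{-21919 + 15827} - \frac{37}{4 \cdot 11} = \frac{21356}{-6092} - \frac{37}{44} = 21356 \left(- \frac{1}{6092}\right) - \frac{37}{44} = - \frac{5339}{1523} - \frac{37}{44} = - \frac{291267}{67012}$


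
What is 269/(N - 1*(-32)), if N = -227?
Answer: -269/195 ≈ -1.3795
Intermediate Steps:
269/(N - 1*(-32)) = 269/(-227 - 1*(-32)) = 269/(-227 + 32) = 269/(-195) = 269*(-1/195) = -269/195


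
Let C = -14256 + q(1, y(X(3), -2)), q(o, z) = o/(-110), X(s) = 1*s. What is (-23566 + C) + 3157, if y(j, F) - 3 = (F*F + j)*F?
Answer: -3813151/110 ≈ -34665.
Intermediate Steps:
X(s) = s
y(j, F) = 3 + F*(j + F**2) (y(j, F) = 3 + (F*F + j)*F = 3 + (F**2 + j)*F = 3 + (j + F**2)*F = 3 + F*(j + F**2))
q(o, z) = -o/110 (q(o, z) = o*(-1/110) = -o/110)
C = -1568161/110 (C = -14256 - 1/110*1 = -14256 - 1/110 = -1568161/110 ≈ -14256.)
(-23566 + C) + 3157 = (-23566 - 1568161/110) + 3157 = -4160421/110 + 3157 = -3813151/110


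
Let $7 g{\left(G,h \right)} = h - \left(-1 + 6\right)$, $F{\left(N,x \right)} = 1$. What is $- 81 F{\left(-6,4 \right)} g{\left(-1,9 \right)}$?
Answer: $- \frac{324}{7} \approx -46.286$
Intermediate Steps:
$g{\left(G,h \right)} = - \frac{5}{7} + \frac{h}{7}$ ($g{\left(G,h \right)} = \frac{h - \left(-1 + 6\right)}{7} = \frac{h - 5}{7} = \frac{-5 + h}{7} = - \frac{5}{7} + \frac{h}{7}$)
$- 81 F{\left(-6,4 \right)} g{\left(-1,9 \right)} = \left(-81\right) 1 \left(- \frac{5}{7} + \frac{1}{7} \cdot 9\right) = - 81 \left(- \frac{5}{7} + \frac{9}{7}\right) = \left(-81\right) \frac{4}{7} = - \frac{324}{7}$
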